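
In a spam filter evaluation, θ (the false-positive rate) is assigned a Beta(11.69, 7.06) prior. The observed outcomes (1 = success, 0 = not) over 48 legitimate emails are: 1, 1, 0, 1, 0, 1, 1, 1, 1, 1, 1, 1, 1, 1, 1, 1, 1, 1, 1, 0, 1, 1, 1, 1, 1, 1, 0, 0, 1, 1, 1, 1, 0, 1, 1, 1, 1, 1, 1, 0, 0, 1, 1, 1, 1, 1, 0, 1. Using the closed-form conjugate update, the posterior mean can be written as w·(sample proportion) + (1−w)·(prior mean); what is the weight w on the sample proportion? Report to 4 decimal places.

0.7191

The Beta prior is conjugate to a Binomial/Bernoulli likelihood; the update adds successes to α and failures to β.
Posterior mean = (α₀+k)/(α₀+β₀+n) = [n/(α₀+β₀+n)]·(k/n) + [(α₀+β₀)/(α₀+β₀+n)]·α₀/(α₀+β₀), so only n and the prior enter the weight.
The weight on the data is w = n/(α₀+β₀+n) = 48/(11.69+7.06+48) = 48/66.75 = 0.7191.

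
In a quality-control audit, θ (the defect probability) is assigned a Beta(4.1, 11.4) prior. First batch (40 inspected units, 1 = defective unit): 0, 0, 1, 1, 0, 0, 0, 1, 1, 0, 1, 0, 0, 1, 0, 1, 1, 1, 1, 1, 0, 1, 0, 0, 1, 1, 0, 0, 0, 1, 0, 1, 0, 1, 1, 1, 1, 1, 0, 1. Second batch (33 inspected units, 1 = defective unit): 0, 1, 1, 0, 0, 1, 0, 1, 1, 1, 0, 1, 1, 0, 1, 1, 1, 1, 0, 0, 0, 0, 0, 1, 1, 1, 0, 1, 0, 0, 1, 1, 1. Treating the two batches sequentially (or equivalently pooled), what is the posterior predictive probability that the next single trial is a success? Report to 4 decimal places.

0.5096

The Beta prior is conjugate to a Binomial/Bernoulli likelihood; the update adds successes to α and failures to β.
After batch 1: Beta(4.1+22, 11.4+18) = Beta(26.1, 29.4).
After batch 2: Beta(26.1+19, 29.4+14) = Beta(45.1, 43.4).
For a single future Bernoulli trial, P(success | data) = α/(α+β) = 0.5096.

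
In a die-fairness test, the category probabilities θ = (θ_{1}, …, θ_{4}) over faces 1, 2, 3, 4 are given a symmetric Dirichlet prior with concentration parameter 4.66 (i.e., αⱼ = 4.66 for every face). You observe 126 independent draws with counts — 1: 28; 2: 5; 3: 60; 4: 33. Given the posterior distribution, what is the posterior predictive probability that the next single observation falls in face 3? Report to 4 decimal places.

The Dirichlet prior is conjugate to the Multinomial likelihood: each posterior αⱼ = prior αⱼ + observed count nⱼ.
Posterior concentration: (32.66, 9.66, 64.66, 37.66), total = 144.64.
P(next = 3 | data) = α_{3}/Σα = 0.4470.

0.4470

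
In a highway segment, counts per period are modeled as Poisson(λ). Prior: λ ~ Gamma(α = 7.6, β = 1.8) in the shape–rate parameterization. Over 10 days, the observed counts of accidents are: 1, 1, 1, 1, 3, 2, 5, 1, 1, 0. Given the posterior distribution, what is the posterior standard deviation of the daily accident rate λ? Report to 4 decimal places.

With a Gamma(shape α, rate β) prior, the Poisson likelihood is conjugate: the posterior is Gamma(α + ΣXᵢ, β + n).
Sum of counts S = 16 over n = 10 days.
Posterior: Gamma(α+S, β+n) = Gamma(7.6+16, 1.8+10) = Gamma(23.6, 11.8).
SD = √α/β = √23.6/11.8 = 0.4117.

0.4117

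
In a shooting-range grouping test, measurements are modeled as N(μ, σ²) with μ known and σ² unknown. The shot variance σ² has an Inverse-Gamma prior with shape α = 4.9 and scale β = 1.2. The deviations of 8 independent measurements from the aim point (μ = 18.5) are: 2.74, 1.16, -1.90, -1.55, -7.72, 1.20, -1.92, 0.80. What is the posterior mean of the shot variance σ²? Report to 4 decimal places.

5.2298

With known mean μ and an Inverse-Gamma(α, β) prior on σ², the Normal likelihood is conjugate: posterior is Inv-Gamma(α + n/2, β + Σ(xᵢ−μ)²/2).
Σ(xᵢ−μ)² = (2.74)² + (1.16)² + (-1.90)² + (-1.55)² + (-7.72)² + (1.20)² + (-1.92)² + (0.80)² = 80.2305.
Posterior: Inv-Gamma(4.9 + 8/2, 1.2 + 80.2305/2) = Inv-Gamma(8.90, 41.31525).
E[σ²|data] = β/(α−1) = 41.31525/7.90 = 5.2298.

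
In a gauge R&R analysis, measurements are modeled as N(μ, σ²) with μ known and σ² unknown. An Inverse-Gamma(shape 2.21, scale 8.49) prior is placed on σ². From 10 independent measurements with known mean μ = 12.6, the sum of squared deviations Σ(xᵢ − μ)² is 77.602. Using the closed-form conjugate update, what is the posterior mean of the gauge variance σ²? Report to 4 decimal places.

With known mean μ and an Inverse-Gamma(α, β) prior on σ², the Normal likelihood is conjugate: posterior is Inv-Gamma(α + n/2, β + Σ(xᵢ−μ)²/2).
Posterior: Inv-Gamma(2.21 + 10/2, 8.49 + 77.602/2) = Inv-Gamma(7.21, 47.2910).
E[σ²|data] = β/(α−1) = 47.2910/6.21 = 7.6153.

7.6153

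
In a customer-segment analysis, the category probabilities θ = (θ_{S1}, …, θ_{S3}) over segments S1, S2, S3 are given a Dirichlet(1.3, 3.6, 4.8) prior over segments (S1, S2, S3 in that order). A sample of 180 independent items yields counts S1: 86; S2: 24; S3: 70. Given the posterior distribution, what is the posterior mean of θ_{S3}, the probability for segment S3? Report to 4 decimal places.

The Dirichlet prior is conjugate to the Multinomial likelihood: each posterior αⱼ = prior αⱼ + observed count nⱼ.
Posterior concentration: (87.3, 27.6, 74.8), total = 189.7.
E[θ_{S3}|data] = α_{S3}/Σα = 74.8/189.7 = 0.3943.

0.3943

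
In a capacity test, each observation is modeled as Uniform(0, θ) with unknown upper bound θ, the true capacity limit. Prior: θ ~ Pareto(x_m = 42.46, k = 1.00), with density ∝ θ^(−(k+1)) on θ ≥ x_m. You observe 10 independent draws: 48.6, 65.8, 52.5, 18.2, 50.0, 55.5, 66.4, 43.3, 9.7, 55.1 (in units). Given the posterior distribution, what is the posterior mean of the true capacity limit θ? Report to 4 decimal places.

A Pareto(scale x_m, shape k) prior on the upper bound θ of Uniform(0, θ) is conjugate: posterior is Pareto(max(x_m, max xᵢ), k + n).
Sample maximum = 66.4; prior scale x_m = 42.46 → posterior scale = max = 66.40.
Posterior shape = 1.00 + 10 = 11.00.
E[θ|data] = k·x_m/(k−1) = 11.00·66.40/10.00 = 73.0400.

73.0400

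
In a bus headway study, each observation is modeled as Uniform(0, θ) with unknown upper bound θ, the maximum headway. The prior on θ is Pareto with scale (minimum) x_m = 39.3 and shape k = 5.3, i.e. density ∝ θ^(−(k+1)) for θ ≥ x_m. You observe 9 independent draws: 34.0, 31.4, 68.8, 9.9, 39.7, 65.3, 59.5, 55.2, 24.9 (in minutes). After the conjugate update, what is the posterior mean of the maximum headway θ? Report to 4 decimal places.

73.9729

A Pareto(scale x_m, shape k) prior on the upper bound θ of Uniform(0, θ) is conjugate: posterior is Pareto(max(x_m, max xᵢ), k + n).
Sample maximum = 68.8; prior scale x_m = 39.3 → posterior scale = max = 68.8.
Posterior shape = 5.3 + 9 = 14.3.
E[θ|data] = k·x_m/(k−1) = 14.3·68.8/13.3 = 73.9729.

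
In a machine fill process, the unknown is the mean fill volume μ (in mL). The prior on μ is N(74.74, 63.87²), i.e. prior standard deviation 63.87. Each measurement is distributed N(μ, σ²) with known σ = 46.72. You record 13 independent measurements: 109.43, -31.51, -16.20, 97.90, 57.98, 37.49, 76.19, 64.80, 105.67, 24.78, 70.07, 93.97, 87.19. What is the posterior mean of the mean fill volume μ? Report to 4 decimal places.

60.4172

For Normal data with known variance σ², a Normal(μ₀, σ₀²) prior on μ is conjugate. Posterior precision = 1/σ₀² + n/σ²; posterior mean is the precision-weighted average of μ₀ and x̄.
Σxᵢ = 109.43 + (-31.51) + (-16.20) + 97.90 + 57.98 + 37.49 + 76.19 + 64.80 + 105.67 + 24.78 + 70.07 + 93.97 + 87.19 = 777.76, so n·x̄ = 777.76.
σ₀² = 63.87² = 4079.3769, σ² = 46.72² = 2182.7584; σ² + n·σ₀² = 2182.7584 + 13·4079.3769 = 55214.6581.
Posterior mean = (μ₀/σ₀² + n·x̄/σ²)/(1/σ₀² + n/σ²) = (σ²·μ₀ + σ₀²·n·x̄)/(σ² + n·σ₀²) = (2182.7584·74.74 + 4079.3769·777.76)/55214.6581 = 3335915.54056/55214.6581 = 60.4172.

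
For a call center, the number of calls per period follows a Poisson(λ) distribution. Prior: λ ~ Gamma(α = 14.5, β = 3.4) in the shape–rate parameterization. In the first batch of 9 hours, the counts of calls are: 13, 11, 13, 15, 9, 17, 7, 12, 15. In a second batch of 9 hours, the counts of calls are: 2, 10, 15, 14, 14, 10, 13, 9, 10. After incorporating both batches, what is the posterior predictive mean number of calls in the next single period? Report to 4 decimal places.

10.4439

With a Gamma(shape α, rate β) prior, the Poisson likelihood is conjugate: the posterior is Gamma(α + ΣXᵢ, β + n).
Batch 1: sum of counts S = 112 over n = 9 hours.
After batch 1: Gamma(α+S, β+n) = Gamma(14.5+112, 3.4+9) = Gamma(126.5, 12.4).
Batch 2: sum of counts S = 97 over n = 9 hours.
After batch 2: Gamma(α+S, β+n) = Gamma(126.5+97, 12.4+9) = Gamma(223.5, 21.4).
The predictive distribution for one future period is NegBinom with mean α/β = 10.4439.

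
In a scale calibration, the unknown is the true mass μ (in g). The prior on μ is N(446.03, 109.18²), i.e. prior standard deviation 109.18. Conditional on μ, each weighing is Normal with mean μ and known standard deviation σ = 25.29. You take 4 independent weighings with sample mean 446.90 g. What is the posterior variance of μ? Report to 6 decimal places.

For Normal data with known variance σ², a Normal(μ₀, σ₀²) prior on μ is conjugate. Posterior precision = 1/σ₀² + n/σ²; posterior mean is the precision-weighted average of μ₀ and x̄.
σ₀² = 109.18² = 11920.2724, σ² = 25.29² = 639.5841; σ² + n·σ₀² = 639.5841 + 4·11920.2724 = 48320.6737.
Posterior precision = 1/σ₀² + n/σ² = 1/11920.2724 + 4/639.5841 = (σ² + n·σ₀²)/(σ₀²σ²) = 48320.6737/(11920.2724·639.5841); posterior variance σₙ² = σ₀²σ²/(σ² + n·σ₀²) = 11920.2724·639.5841/48320.6737 = 157.779603.

157.779603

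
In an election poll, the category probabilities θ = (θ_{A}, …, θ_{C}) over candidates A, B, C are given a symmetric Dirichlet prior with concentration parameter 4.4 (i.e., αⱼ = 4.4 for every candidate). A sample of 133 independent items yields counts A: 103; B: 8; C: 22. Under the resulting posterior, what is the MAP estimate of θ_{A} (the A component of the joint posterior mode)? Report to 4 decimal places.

0.7430

The Dirichlet prior is conjugate to the Multinomial likelihood: each posterior αⱼ = prior αⱼ + observed count nⱼ.
Posterior concentration: (107.4, 12.4, 26.4), total = 146.2.
Joint mode component: (α_{A}−1)/(Σα−K) = 106.4/143.2 = 0.7430.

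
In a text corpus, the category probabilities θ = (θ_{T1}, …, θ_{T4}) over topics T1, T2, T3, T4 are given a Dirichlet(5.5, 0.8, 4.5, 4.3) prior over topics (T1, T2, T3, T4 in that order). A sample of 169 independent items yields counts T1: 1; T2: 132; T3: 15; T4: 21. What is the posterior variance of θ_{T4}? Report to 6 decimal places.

0.000640

The Dirichlet prior is conjugate to the Multinomial likelihood: each posterior αⱼ = prior αⱼ + observed count nⱼ.
Posterior concentration: (6.5, 132.8, 19.5, 25.3), total = 184.1.
Var[θ_j] = α_j(Σα−α_j)/((Σα)²(Σα+1)) = 25.3·158.8/(184.1²·185.1) = 0.000640.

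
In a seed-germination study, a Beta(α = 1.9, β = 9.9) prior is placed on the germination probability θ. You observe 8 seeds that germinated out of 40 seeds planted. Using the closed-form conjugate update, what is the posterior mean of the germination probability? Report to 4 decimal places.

The Beta prior is conjugate to a Binomial/Bernoulli likelihood; the update adds successes to α and failures to β.
Posterior: Beta(α+k, β+n−k) = Beta(1.9+8, 9.9+32) = Beta(9.9, 41.9).
Posterior mean = α/(α+β) = 9.9/51.8 = 0.1911.

0.1911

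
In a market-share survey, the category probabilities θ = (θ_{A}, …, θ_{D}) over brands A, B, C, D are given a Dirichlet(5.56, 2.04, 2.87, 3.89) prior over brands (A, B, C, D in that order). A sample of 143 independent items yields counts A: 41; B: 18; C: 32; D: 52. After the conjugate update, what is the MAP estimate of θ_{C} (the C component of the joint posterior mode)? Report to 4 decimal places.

0.2209

The Dirichlet prior is conjugate to the Multinomial likelihood: each posterior αⱼ = prior αⱼ + observed count nⱼ.
Posterior concentration: (46.56, 20.04, 34.87, 55.89), total = 157.36.
Joint mode component: (α_{C}−1)/(Σα−K) = 33.87/153.36 = 0.2209.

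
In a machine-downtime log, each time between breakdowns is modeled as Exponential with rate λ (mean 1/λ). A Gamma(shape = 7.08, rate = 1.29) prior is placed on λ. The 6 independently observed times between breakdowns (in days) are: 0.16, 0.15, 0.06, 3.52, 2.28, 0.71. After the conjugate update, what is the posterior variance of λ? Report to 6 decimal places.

0.195958

With a Gamma(shape α, rate β) prior on the exponential rate λ, the posterior after n observations with total T = Σxᵢ is Gamma(α+n, β+T).
Sum of observations T = 6.88 days; n = 6.
Posterior: Gamma(7.08+6, 1.29+6.88) = Gamma(13.08, 8.17).
Var = α/β² = 0.195958.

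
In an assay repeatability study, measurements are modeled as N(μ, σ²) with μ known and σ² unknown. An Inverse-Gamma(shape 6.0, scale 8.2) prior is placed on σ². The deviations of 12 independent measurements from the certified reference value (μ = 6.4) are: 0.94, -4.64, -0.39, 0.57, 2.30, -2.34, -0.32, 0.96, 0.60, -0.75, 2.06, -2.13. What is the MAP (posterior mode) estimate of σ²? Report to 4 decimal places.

2.3378

With known mean μ and an Inverse-Gamma(α, β) prior on σ², the Normal likelihood is conjugate: posterior is Inv-Gamma(α + n/2, β + Σ(xᵢ−μ)²/2).
Σ(xᵢ−μ)² = (0.94)² + (-4.64)² + (-0.39)² + (0.57)² + (2.30)² + (-2.34)² + (-0.32)² + (0.96)² + (0.60)² + (-0.75)² + (2.06)² + (-2.13)² = 44.3828.
Posterior: Inv-Gamma(6.0 + 12/2, 8.2 + 44.3828/2) = Inv-Gamma(12.00, 30.39140).
Mode = β/(α+1) = 30.39140/13.00 = 2.3378.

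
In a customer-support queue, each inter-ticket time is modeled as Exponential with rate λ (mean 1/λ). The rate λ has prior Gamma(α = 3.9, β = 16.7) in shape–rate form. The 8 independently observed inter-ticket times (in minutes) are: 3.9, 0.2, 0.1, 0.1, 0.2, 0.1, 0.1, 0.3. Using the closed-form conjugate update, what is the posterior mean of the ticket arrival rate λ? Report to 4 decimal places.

0.5484

With a Gamma(shape α, rate β) prior on the exponential rate λ, the posterior after n observations with total T = Σxᵢ is Gamma(α+n, β+T).
Sum of observations T = 5.0 minutes; n = 8.
Posterior: Gamma(3.9+8, 16.7+5.0) = Gamma(11.9, 21.7).
Posterior mean of λ = α/β = 11.9/21.7 = 0.5484.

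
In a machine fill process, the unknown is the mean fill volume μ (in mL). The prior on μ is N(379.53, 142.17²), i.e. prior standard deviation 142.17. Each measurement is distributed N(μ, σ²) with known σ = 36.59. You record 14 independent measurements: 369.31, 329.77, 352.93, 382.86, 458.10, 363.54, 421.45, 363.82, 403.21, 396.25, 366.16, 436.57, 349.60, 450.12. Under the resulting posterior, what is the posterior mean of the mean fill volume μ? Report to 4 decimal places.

388.7912

For Normal data with known variance σ², a Normal(μ₀, σ₀²) prior on μ is conjugate. Posterior precision = 1/σ₀² + n/σ²; posterior mean is the precision-weighted average of μ₀ and x̄.
Σxᵢ = 369.31 + 329.77 + 352.93 + 382.86 + 458.10 + 363.54 + 421.45 + 363.82 + 403.21 + 396.25 + 366.16 + 436.57 + 349.60 + 450.12 = 5443.69, so n·x̄ = 5443.69.
σ₀² = 142.17² = 20212.3089, σ² = 36.59² = 1338.8281; σ² + n·σ₀² = 1338.8281 + 14·20212.3089 = 284311.1527.
Posterior mean = (μ₀/σ₀² + n·x̄/σ²)/(1/σ₀² + n/σ²) = (σ²·μ₀ + σ₀²·n·x̄)/(σ² + n·σ₀²) = (1338.8281·379.53 + 20212.3089·5443.69)/284311.1527 = 110537669.264634/284311.1527 = 388.7912.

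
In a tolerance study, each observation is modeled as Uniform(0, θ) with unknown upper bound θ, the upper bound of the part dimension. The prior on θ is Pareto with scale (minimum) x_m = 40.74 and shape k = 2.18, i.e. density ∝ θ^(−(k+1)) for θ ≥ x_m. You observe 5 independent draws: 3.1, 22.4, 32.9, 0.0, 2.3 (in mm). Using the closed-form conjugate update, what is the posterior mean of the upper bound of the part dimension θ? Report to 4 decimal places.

A Pareto(scale x_m, shape k) prior on the upper bound θ of Uniform(0, θ) is conjugate: posterior is Pareto(max(x_m, max xᵢ), k + n).
Sample maximum = 32.9; prior scale x_m = 40.74 → posterior scale = max = 40.74.
Posterior shape = 2.18 + 5 = 7.18.
E[θ|data] = k·x_m/(k−1) = 7.18·40.74/6.18 = 47.3322.

47.3322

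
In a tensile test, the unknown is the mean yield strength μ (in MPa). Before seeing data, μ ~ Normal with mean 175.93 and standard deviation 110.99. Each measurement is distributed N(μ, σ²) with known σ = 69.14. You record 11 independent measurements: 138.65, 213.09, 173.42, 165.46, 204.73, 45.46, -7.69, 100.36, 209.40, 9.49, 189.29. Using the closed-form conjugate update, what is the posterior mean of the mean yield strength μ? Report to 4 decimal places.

132.5890

For Normal data with known variance σ², a Normal(μ₀, σ₀²) prior on μ is conjugate. Posterior precision = 1/σ₀² + n/σ²; posterior mean is the precision-weighted average of μ₀ and x̄.
Σxᵢ = 138.65 + 213.09 + 173.42 + 165.46 + 204.73 + 45.46 + (-7.69) + 100.36 + 209.40 + 9.49 + 189.29 = 1441.66, so n·x̄ = 1441.66.
σ₀² = 110.99² = 12318.7801, σ² = 69.14² = 4780.3396; σ² + n·σ₀² = 4780.3396 + 11·12318.7801 = 140286.9207.
Posterior mean = (μ₀/σ₀² + n·x̄/σ²)/(1/σ₀² + n/σ²) = (σ²·μ₀ + σ₀²·n·x̄)/(σ² + n·σ₀²) = (4780.3396·175.93 + 12318.7801·1441.66)/140286.9207 = 18600497.664794/140286.9207 = 132.5890.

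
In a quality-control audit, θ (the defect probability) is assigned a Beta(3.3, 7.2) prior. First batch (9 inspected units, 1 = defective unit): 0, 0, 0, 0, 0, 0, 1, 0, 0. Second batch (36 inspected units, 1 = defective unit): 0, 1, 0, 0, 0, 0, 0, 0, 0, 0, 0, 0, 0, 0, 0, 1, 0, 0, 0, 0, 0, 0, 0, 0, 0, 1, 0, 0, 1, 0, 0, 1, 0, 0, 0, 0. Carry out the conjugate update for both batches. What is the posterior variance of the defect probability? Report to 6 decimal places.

The Beta prior is conjugate to a Binomial/Bernoulli likelihood; the update adds successes to α and failures to β.
After batch 1: Beta(3.3+1, 7.2+8) = Beta(4.3, 15.2).
After batch 2: Beta(4.3+5, 15.2+31) = Beta(9.3, 46.2).
Var = αβ/((α+β)²(α+β+1)) = 9.3·46.2/(55.5²·56.5) = 0.002469.

0.002469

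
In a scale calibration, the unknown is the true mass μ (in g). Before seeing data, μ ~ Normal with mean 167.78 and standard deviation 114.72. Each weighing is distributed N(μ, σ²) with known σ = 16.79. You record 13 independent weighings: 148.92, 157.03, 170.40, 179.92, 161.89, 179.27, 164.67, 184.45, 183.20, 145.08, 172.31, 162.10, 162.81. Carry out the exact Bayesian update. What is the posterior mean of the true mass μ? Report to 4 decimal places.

167.0819

For Normal data with known variance σ², a Normal(μ₀, σ₀²) prior on μ is conjugate. Posterior precision = 1/σ₀² + n/σ²; posterior mean is the precision-weighted average of μ₀ and x̄.
Σxᵢ = 148.92 + 157.03 + 170.40 + 179.92 + 161.89 + 179.27 + 164.67 + 184.45 + 183.20 + 145.08 + 172.31 + 162.10 + 162.81 = 2172.05, so n·x̄ = 2172.05.
σ₀² = 114.72² = 13160.6784, σ² = 16.79² = 281.9041; σ² + n·σ₀² = 281.9041 + 13·13160.6784 = 171370.7233.
Posterior mean = (μ₀/σ₀² + n·x̄/σ²)/(1/σ₀² + n/σ²) = (σ²·μ₀ + σ₀²·n·x̄)/(σ² + n·σ₀²) = (281.9041·167.78 + 13160.6784·2172.05)/171370.7233 = 28632949.388618/171370.7233 = 167.0819.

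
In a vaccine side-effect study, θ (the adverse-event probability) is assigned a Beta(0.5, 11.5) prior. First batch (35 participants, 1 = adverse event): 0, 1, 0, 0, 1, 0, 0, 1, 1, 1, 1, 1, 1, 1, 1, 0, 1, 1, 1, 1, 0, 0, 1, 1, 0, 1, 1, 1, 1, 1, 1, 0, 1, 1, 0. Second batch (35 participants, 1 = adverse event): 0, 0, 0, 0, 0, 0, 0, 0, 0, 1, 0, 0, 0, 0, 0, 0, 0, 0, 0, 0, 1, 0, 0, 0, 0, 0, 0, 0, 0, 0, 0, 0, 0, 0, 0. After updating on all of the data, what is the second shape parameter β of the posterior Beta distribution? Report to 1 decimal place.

55.5

The Beta prior is conjugate to a Binomial/Bernoulli likelihood; the update adds successes to α and failures to β.
After batch 1: Beta(0.5+24, 11.5+11) = Beta(24.5, 22.5).
After batch 2: Beta(24.5+2, 22.5+33) = Beta(26.5, 55.5).
Posterior β = 55.5.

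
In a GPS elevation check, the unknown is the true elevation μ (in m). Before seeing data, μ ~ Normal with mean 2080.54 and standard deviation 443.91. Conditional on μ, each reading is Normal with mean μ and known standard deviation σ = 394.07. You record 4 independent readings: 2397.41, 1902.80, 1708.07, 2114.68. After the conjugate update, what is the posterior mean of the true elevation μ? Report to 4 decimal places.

For Normal data with known variance σ², a Normal(μ₀, σ₀²) prior on μ is conjugate. Posterior precision = 1/σ₀² + n/σ²; posterior mean is the precision-weighted average of μ₀ and x̄.
Σxᵢ = 2397.41 + 1902.80 + 1708.07 + 2114.68 = 8122.96, so n·x̄ = 8122.96.
σ₀² = 443.91² = 197056.0881, σ² = 394.07² = 155291.1649; σ² + n·σ₀² = 155291.1649 + 4·197056.0881 = 943515.5173.
Posterior mean = (μ₀/σ₀² + n·x̄/σ²)/(1/σ₀² + n/σ²) = (σ²·μ₀ + σ₀²·n·x̄)/(σ² + n·σ₀²) = (155291.1649·2080.54 + 197056.0881·8122.96)/943515.5173 = 1923768201.613822/943515.5173 = 2038.9365.

2038.9365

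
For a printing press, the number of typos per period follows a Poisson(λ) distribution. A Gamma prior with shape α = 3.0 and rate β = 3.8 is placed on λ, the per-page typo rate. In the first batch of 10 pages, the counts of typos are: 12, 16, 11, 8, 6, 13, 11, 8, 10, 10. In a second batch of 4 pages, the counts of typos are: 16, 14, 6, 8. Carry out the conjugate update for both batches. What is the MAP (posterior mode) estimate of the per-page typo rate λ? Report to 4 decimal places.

With a Gamma(shape α, rate β) prior, the Poisson likelihood is conjugate: the posterior is Gamma(α + ΣXᵢ, β + n).
Batch 1: sum of counts S = 105 over n = 10 pages.
After batch 1: Gamma(α+S, β+n) = Gamma(3.0+105, 3.8+10) = Gamma(108.0, 13.8).
Batch 2: sum of counts S = 44 over n = 4 pages.
After batch 2: Gamma(α+S, β+n) = Gamma(108.0+44, 13.8+4) = Gamma(152.0, 17.8).
Mode of Gamma(α,β) for α≥1 is (α−1)/β = 151.0/17.8 = 8.4831.

8.4831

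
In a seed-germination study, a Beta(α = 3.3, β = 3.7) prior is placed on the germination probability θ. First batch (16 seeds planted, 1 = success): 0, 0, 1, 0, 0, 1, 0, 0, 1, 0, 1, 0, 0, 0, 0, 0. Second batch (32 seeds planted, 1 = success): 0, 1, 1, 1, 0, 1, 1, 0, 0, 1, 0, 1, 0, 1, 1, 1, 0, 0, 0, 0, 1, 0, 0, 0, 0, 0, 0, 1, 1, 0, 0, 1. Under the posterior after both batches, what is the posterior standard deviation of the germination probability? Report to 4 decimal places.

0.0651

The Beta prior is conjugate to a Binomial/Bernoulli likelihood; the update adds successes to α and failures to β.
After batch 1: Beta(3.3+4, 3.7+12) = Beta(7.3, 15.7).
After batch 2: Beta(7.3+14, 15.7+18) = Beta(21.3, 33.7).
Var = αβ/((α+β)²(α+β+1)) = 21.3·33.7/(55.0²·56.0) = 0.00423737; SD = √0.00423737 = 0.0651.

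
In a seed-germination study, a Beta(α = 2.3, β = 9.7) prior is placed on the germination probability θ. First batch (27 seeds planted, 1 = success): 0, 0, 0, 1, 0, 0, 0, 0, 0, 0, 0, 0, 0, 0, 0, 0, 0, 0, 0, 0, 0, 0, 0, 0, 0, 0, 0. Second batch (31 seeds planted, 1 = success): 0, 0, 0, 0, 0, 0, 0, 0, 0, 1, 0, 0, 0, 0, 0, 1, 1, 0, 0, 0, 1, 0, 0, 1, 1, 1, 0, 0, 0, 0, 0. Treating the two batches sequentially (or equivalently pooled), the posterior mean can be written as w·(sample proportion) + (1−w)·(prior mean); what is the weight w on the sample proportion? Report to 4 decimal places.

0.8286

The Beta prior is conjugate to a Binomial/Bernoulli likelihood; the update adds successes to α and failures to β.
Total number of seeds planted: n = 27 + 31 = 58.
Posterior mean = (α₀+k)/(α₀+β₀+n) = [n/(α₀+β₀+n)]·(k/n) + [(α₀+β₀)/(α₀+β₀+n)]·α₀/(α₀+β₀), so only n and the prior enter the weight.
The weight on the data is w = n/(α₀+β₀+n) = 58/(2.3+9.7+58) = 58/70.0 = 0.8286.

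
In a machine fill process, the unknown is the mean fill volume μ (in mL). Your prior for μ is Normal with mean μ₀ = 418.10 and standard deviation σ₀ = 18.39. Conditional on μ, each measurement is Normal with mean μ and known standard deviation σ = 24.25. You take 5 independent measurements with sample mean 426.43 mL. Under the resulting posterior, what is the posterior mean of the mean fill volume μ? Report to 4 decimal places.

For Normal data with known variance σ², a Normal(μ₀, σ₀²) prior on μ is conjugate. Posterior precision = 1/σ₀² + n/σ²; posterior mean is the precision-weighted average of μ₀ and x̄.
n·x̄ = 5·426.43 = 2132.15.
σ₀² = 18.39² = 338.1921, σ² = 24.25² = 588.0625; σ² + n·σ₀² = 588.0625 + 5·338.1921 = 2279.023.
Posterior mean = (μ₀/σ₀² + n·x̄/σ²)/(1/σ₀² + n/σ²) = (σ²·μ₀ + σ₀²·n·x̄)/(σ² + n·σ₀²) = (588.0625·418.10 + 338.1921·2132.15)/2279.023 = 966945.217265/2279.023 = 424.2806.

424.2806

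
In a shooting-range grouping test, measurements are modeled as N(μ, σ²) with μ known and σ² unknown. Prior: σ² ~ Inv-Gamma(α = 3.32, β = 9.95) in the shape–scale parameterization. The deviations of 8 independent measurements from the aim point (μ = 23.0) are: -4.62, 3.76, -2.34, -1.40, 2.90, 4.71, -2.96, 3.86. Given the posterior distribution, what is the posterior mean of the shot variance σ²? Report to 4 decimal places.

9.2621

With known mean μ and an Inverse-Gamma(α, β) prior on σ², the Normal likelihood is conjugate: posterior is Inv-Gamma(α + n/2, β + Σ(xᵢ−μ)²/2).
Σ(xᵢ−μ)² = (-4.62)² + (3.76)² + (-2.34)² + (-1.40)² + (2.90)² + (4.71)² + (-2.96)² + (3.86)² = 97.1729.
Posterior: Inv-Gamma(3.32 + 8/2, 9.95 + 97.1729/2) = Inv-Gamma(7.32, 58.53645).
E[σ²|data] = β/(α−1) = 58.53645/6.32 = 9.2621.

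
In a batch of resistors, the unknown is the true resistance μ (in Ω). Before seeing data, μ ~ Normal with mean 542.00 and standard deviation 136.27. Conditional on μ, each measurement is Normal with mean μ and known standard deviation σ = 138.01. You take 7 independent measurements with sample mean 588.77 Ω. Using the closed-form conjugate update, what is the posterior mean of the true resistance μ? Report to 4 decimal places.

582.7927

For Normal data with known variance σ², a Normal(μ₀, σ₀²) prior on μ is conjugate. Posterior precision = 1/σ₀² + n/σ²; posterior mean is the precision-weighted average of μ₀ and x̄.
n·x̄ = 7·588.77 = 4121.39.
σ₀² = 136.27² = 18569.5129, σ² = 138.01² = 19046.7601; σ² + n·σ₀² = 19046.7601 + 7·18569.5129 = 149033.3504.
Posterior mean = (μ₀/σ₀² + n·x̄/σ²)/(1/σ₀² + n/σ²) = (σ²·μ₀ + σ₀²·n·x̄)/(σ² + n·σ₀²) = (19046.7601·542.00 + 18569.5129·4121.39)/149033.3504 = 86855548.745131/149033.3504 = 582.7927.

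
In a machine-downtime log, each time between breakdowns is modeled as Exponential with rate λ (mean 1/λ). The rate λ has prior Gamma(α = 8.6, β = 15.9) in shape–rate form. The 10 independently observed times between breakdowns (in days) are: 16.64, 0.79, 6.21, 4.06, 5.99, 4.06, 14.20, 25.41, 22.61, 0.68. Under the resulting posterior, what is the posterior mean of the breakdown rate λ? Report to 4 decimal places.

0.1596

With a Gamma(shape α, rate β) prior on the exponential rate λ, the posterior after n observations with total T = Σxᵢ is Gamma(α+n, β+T).
Sum of observations T = 100.65 days; n = 10.
Posterior: Gamma(8.6+10, 15.9+100.65) = Gamma(18.6, 116.55).
Posterior mean of λ = α/β = 18.6/116.55 = 0.1596.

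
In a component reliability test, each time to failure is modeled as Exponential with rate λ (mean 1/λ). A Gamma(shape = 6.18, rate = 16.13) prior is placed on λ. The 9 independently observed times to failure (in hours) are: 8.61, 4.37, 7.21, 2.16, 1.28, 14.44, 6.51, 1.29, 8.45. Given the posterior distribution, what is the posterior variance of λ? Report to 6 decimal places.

0.003059

With a Gamma(shape α, rate β) prior on the exponential rate λ, the posterior after n observations with total T = Σxᵢ is Gamma(α+n, β+T).
Sum of observations T = 54.32 hours; n = 9.
Posterior: Gamma(6.18+9, 16.13+54.32) = Gamma(15.18, 70.45).
Var = α/β² = 0.003059.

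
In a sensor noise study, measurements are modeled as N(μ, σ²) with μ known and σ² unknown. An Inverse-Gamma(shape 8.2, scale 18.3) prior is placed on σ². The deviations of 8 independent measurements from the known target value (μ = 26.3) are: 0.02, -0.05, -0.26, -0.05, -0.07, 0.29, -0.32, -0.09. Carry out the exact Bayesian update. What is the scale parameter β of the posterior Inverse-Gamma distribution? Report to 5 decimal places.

With known mean μ and an Inverse-Gamma(α, β) prior on σ², the Normal likelihood is conjugate: posterior is Inv-Gamma(α + n/2, β + Σ(xᵢ−μ)²/2).
Σ(xᵢ−μ)² = (0.02)² + (-0.05)² + (-0.26)² + (-0.05)² + (-0.07)² + (0.29)² + (-0.32)² + (-0.09)² = 0.2725.
Posterior: Inv-Gamma(8.2 + 8/2, 18.3 + 0.2725/2) = Inv-Gamma(12.20, 18.43625).
Posterior β = 18.43625.

18.43625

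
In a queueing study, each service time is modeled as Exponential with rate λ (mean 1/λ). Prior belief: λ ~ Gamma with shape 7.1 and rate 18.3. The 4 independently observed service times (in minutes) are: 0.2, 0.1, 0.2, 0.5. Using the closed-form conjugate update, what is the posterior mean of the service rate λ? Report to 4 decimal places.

0.5751

With a Gamma(shape α, rate β) prior on the exponential rate λ, the posterior after n observations with total T = Σxᵢ is Gamma(α+n, β+T).
Sum of observations T = 1.0 minutes; n = 4.
Posterior: Gamma(7.1+4, 18.3+1.0) = Gamma(11.1, 19.3).
Posterior mean of λ = α/β = 11.1/19.3 = 0.5751.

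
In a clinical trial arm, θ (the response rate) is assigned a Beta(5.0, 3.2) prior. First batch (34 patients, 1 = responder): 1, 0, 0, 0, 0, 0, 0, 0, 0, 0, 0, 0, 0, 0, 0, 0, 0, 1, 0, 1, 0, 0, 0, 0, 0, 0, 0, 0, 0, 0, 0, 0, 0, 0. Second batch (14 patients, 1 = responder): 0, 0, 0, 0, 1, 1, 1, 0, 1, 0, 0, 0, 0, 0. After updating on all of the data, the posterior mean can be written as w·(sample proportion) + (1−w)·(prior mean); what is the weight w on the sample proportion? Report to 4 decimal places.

0.8541

The Beta prior is conjugate to a Binomial/Bernoulli likelihood; the update adds successes to α and failures to β.
Total number of patients: n = 34 + 14 = 48.
Posterior mean = (α₀+k)/(α₀+β₀+n) = [n/(α₀+β₀+n)]·(k/n) + [(α₀+β₀)/(α₀+β₀+n)]·α₀/(α₀+β₀), so only n and the prior enter the weight.
The weight on the data is w = n/(α₀+β₀+n) = 48/(5.0+3.2+48) = 48/56.2 = 0.8541.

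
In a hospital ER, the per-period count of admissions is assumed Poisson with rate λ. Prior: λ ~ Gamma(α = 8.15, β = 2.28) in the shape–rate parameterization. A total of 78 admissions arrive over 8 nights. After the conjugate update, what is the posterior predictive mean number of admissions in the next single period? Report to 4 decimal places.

With a Gamma(shape α, rate β) prior, the Poisson likelihood is conjugate: the posterior is Gamma(α + ΣXᵢ, β + n).
Posterior: Gamma(α+S, β+n) = Gamma(8.15+78, 2.28+8) = Gamma(86.15, 10.28).
The predictive distribution for one future period is NegBinom with mean α/β = 8.3804.

8.3804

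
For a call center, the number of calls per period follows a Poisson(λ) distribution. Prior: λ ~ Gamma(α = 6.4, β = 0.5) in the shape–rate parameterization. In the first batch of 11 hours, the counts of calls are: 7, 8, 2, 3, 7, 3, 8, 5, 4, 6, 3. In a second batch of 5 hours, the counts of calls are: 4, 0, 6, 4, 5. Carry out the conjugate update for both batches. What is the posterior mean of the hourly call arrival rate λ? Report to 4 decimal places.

4.9333

With a Gamma(shape α, rate β) prior, the Poisson likelihood is conjugate: the posterior is Gamma(α + ΣXᵢ, β + n).
Batch 1: sum of counts S = 56 over n = 11 hours.
After batch 1: Gamma(α+S, β+n) = Gamma(6.4+56, 0.5+11) = Gamma(62.4, 11.5).
Batch 2: sum of counts S = 19 over n = 5 hours.
After batch 2: Gamma(α+S, β+n) = Gamma(62.4+19, 11.5+5) = Gamma(81.4, 16.5).
Posterior mean = α/β = 81.4/16.5 = 4.9333.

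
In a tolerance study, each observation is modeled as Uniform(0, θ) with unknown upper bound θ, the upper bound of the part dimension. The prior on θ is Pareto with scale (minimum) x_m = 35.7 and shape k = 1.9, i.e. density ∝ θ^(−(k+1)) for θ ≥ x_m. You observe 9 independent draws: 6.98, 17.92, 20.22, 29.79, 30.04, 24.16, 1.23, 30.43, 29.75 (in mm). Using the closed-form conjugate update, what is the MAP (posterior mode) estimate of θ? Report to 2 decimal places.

A Pareto(scale x_m, shape k) prior on the upper bound θ of Uniform(0, θ) is conjugate: posterior is Pareto(max(x_m, max xᵢ), k + n).
Sample maximum = 30.43; prior scale x_m = 35.7 → posterior scale = max = 35.70.
Posterior shape = 1.9 + 9 = 10.9.
The Pareto density is decreasing on [x_m, ∞), so the mode is x_m = 35.70.

35.70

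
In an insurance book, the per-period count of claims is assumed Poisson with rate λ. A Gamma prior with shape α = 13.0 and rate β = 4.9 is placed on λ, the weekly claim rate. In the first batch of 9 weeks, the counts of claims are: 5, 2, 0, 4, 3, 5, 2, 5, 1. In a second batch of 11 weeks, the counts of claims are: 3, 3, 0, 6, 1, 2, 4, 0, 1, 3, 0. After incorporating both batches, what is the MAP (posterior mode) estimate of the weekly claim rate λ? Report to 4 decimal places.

2.4900

With a Gamma(shape α, rate β) prior, the Poisson likelihood is conjugate: the posterior is Gamma(α + ΣXᵢ, β + n).
Batch 1: sum of counts S = 27 over n = 9 weeks.
After batch 1: Gamma(α+S, β+n) = Gamma(13.0+27, 4.9+9) = Gamma(40.0, 13.9).
Batch 2: sum of counts S = 23 over n = 11 weeks.
After batch 2: Gamma(α+S, β+n) = Gamma(40.0+23, 13.9+11) = Gamma(63.0, 24.9).
Mode of Gamma(α,β) for α≥1 is (α−1)/β = 62.0/24.9 = 2.4900.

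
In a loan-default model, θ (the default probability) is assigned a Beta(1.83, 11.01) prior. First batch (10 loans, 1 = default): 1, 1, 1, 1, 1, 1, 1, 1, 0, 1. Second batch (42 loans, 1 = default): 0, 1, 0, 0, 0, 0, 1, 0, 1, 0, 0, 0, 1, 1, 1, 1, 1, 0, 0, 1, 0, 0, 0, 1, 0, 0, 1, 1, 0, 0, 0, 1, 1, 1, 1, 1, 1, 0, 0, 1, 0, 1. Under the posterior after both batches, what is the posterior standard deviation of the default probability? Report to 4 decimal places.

The Beta prior is conjugate to a Binomial/Bernoulli likelihood; the update adds successes to α and failures to β.
After batch 1: Beta(1.83+9, 11.01+1) = Beta(10.83, 12.01).
After batch 2: Beta(10.83+20, 12.01+22) = Beta(30.83, 34.01).
Var = αβ/((α+β)²(α+β+1)) = 30.83·34.01/(64.84²·65.84) = 0.00378795; SD = √0.00378795 = 0.0615.

0.0615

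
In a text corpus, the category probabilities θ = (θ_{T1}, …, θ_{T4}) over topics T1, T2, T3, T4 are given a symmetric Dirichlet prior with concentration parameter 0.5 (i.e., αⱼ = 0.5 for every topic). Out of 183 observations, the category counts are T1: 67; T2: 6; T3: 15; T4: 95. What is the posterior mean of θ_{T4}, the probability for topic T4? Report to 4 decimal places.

The Dirichlet prior is conjugate to the Multinomial likelihood: each posterior αⱼ = prior αⱼ + observed count nⱼ.
Posterior concentration: (67.5, 6.5, 15.5, 95.5), total = 185.0.
E[θ_{T4}|data] = α_{T4}/Σα = 95.5/185.0 = 0.5162.

0.5162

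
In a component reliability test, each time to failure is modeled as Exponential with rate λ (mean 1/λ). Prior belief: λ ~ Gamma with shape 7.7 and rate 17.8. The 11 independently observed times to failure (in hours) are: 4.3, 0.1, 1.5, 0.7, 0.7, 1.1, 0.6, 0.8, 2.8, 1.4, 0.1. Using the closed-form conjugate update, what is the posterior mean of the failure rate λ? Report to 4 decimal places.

With a Gamma(shape α, rate β) prior on the exponential rate λ, the posterior after n observations with total T = Σxᵢ is Gamma(α+n, β+T).
Sum of observations T = 14.1 hours; n = 11.
Posterior: Gamma(7.7+11, 17.8+14.1) = Gamma(18.7, 31.9).
Posterior mean of λ = α/β = 18.7/31.9 = 0.5862.

0.5862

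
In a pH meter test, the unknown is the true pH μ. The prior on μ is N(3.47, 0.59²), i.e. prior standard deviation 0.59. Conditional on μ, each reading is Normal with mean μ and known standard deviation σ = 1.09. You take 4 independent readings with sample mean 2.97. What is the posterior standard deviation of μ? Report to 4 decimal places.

0.4003

For Normal data with known variance σ², a Normal(μ₀, σ₀²) prior on μ is conjugate. Posterior precision = 1/σ₀² + n/σ²; posterior mean is the precision-weighted average of μ₀ and x̄.
σ₀² = 0.59² = 0.3481, σ² = 1.09² = 1.1881; σ² + n·σ₀² = 1.1881 + 4·0.3481 = 2.5805.
Posterior precision = 1/σ₀² + n/σ² = 1/0.3481 + 4/1.1881 = (σ² + n·σ₀²)/(σ₀²σ²) = 2.5805/(0.3481·1.1881); posterior variance σₙ² = σ₀²σ²/(σ² + n·σ₀²) = 0.3481·1.1881/2.5805 = 0.160270.
Posterior SD = √σₙ² = √(0.3481·1.1881/2.5805) = 0.4003.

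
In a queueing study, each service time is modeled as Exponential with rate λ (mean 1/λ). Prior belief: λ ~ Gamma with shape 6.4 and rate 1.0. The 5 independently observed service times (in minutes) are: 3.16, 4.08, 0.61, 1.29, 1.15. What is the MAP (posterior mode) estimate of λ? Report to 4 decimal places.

0.9212

With a Gamma(shape α, rate β) prior on the exponential rate λ, the posterior after n observations with total T = Σxᵢ is Gamma(α+n, β+T).
Sum of observations T = 10.29 minutes; n = 5.
Posterior: Gamma(6.4+5, 1.0+10.29) = Gamma(11.4, 11.29).
Mode = (α−1)/β = 0.9212.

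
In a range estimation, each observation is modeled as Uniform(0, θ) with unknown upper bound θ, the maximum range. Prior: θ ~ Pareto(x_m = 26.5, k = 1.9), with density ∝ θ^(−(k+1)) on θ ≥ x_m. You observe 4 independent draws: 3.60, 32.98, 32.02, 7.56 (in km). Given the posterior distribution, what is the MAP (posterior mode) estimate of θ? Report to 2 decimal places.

32.98

A Pareto(scale x_m, shape k) prior on the upper bound θ of Uniform(0, θ) is conjugate: posterior is Pareto(max(x_m, max xᵢ), k + n).
Sample maximum = 32.98; prior scale x_m = 26.5 → posterior scale = max = 32.98.
Posterior shape = 1.9 + 4 = 5.9.
The Pareto density is decreasing on [x_m, ∞), so the mode is x_m = 32.98.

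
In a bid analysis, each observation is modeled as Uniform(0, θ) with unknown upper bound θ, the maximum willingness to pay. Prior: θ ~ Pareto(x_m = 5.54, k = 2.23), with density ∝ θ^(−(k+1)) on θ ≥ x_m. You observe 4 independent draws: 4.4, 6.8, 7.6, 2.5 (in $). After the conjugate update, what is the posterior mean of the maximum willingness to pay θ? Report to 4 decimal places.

A Pareto(scale x_m, shape k) prior on the upper bound θ of Uniform(0, θ) is conjugate: posterior is Pareto(max(x_m, max xᵢ), k + n).
Sample maximum = 7.6; prior scale x_m = 5.54 → posterior scale = max = 7.60.
Posterior shape = 2.23 + 4 = 6.23.
E[θ|data] = k·x_m/(k−1) = 6.23·7.60/5.23 = 9.0532.

9.0532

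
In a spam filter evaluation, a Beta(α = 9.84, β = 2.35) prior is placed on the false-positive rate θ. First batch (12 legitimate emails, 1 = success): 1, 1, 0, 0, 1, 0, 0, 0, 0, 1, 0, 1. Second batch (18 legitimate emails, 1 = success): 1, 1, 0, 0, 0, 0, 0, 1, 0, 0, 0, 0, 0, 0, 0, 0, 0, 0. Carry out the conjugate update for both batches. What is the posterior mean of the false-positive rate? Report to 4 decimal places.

The Beta prior is conjugate to a Binomial/Bernoulli likelihood; the update adds successes to α and failures to β.
After batch 1: Beta(9.84+5, 2.35+7) = Beta(14.84, 9.35).
After batch 2: Beta(14.84+3, 9.35+15) = Beta(17.84, 24.35).
Posterior mean = α/(α+β) = 17.84/42.19 = 0.4228.

0.4228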